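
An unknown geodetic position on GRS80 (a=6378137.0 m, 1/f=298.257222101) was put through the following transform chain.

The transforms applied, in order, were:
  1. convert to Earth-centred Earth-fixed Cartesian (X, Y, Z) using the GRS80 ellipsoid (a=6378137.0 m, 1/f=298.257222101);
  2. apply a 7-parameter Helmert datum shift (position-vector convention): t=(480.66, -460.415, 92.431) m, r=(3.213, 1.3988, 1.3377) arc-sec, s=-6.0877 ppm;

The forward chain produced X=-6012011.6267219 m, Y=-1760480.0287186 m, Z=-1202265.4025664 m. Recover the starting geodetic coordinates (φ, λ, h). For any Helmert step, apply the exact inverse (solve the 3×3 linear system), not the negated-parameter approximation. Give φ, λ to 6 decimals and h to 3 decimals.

φ=-10.935819°, λ=-163.684001°, h=1802.888 m

start: X=-6012011.6267, Y=-1760480.0287, Z=-1202265.4026 m
→ Helmert⁻¹: X=-6012532.1495, Y=-1760010.0644, Z=-1202378.5118
→ geod (Bowring, a=6378137.000): φ=-10.93581900°, λ=-163.68400100°, h=1802.8880 m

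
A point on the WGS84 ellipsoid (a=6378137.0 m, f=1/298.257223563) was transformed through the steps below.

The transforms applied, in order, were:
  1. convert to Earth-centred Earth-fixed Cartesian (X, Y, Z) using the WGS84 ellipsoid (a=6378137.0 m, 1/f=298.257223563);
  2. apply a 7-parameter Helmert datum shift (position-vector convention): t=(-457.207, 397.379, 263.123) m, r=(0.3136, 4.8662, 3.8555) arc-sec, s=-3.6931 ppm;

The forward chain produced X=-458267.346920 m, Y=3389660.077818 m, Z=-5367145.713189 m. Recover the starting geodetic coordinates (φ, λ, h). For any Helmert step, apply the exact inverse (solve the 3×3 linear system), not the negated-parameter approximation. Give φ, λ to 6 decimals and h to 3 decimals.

start: X=-458267.3469, Y=3389660.0778, Z=-5367145.7132 m
→ Helmert⁻¹: X=-457621.8496, Y=3389275.6091, Z=-5367444.6078
→ geod (Bowring, a=6378137.000): φ=-57.66963200°, λ=97.68960400°, h=1532.4980 m

φ=-57.669632°, λ=97.689604°, h=1532.498 m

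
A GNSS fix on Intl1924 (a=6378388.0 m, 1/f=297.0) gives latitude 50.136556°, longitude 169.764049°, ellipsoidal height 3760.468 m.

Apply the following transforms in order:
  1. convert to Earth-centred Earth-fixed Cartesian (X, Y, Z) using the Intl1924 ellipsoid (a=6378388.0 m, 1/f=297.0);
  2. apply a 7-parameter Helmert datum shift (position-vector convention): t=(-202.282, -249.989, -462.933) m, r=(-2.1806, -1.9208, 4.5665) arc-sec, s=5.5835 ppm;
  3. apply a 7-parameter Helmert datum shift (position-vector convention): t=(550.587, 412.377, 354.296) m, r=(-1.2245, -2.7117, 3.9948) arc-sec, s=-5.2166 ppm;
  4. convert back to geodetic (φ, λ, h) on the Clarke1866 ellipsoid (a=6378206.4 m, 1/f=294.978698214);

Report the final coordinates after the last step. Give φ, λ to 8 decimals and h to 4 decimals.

φ=50.13795889°, λ=169.76249291°, h=3745.5026 m

start: φ=50.136556°, λ=169.764049°, h=3760.468 m
→ ECEF (a=6378388.000, f=1/297.0): X=-4033587.0350, Y=728370.0187, Z=4875518.7547
→ Helmert 7p (PV): X=-4033873.3665, Y=728086.3399, Z=4875037.7817
→ Helmert 7p (PV): X=-4033379.9278, Y=728445.7345, Z=4875309.2925
→ geod (Bowring, a=6378206.400): φ=50.13795889°, λ=169.76249291°, h=3745.5026 m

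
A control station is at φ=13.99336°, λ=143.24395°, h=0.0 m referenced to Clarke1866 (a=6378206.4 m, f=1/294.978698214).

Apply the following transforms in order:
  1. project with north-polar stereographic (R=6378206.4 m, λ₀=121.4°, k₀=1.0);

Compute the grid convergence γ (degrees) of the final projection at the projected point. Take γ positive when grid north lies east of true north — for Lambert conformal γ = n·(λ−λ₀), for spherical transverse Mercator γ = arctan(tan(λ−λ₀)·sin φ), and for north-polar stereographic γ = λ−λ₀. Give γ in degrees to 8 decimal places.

start: φ=13.993360°, λ=143.243950°, h=0.000 m
→ into stereo (λ₀=121.4°): φ=13.99336000°, λ−λ₀=21.84395000°
convergence γ = 21.84395000°

21.84395000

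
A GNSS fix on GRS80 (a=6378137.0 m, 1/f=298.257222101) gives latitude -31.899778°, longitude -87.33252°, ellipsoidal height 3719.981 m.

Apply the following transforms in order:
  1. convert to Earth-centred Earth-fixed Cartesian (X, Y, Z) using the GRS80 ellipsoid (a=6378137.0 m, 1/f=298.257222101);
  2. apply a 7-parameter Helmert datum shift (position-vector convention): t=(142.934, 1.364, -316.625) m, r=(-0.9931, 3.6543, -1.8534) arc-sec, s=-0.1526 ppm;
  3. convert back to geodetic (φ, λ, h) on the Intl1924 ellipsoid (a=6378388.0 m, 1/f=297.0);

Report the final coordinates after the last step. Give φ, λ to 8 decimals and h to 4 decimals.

start: φ=-31.899778°, λ=-87.332520°, h=3719.981 m
→ ECEF (a=6378137.000, f=1/298.257222101): X=252388.1917, Y=-5417221.0513, Z=-3352967.5200
→ Helmert 7p (PV): X=252423.0076, Y=-5417237.2720, Z=-3353262.0226
→ geod (Bowring, a=6378388.000): φ=-31.90268436°, λ=-87.33216054°, h=3665.1987 m

φ=-31.90268436°, λ=-87.33216054°, h=3665.1987 m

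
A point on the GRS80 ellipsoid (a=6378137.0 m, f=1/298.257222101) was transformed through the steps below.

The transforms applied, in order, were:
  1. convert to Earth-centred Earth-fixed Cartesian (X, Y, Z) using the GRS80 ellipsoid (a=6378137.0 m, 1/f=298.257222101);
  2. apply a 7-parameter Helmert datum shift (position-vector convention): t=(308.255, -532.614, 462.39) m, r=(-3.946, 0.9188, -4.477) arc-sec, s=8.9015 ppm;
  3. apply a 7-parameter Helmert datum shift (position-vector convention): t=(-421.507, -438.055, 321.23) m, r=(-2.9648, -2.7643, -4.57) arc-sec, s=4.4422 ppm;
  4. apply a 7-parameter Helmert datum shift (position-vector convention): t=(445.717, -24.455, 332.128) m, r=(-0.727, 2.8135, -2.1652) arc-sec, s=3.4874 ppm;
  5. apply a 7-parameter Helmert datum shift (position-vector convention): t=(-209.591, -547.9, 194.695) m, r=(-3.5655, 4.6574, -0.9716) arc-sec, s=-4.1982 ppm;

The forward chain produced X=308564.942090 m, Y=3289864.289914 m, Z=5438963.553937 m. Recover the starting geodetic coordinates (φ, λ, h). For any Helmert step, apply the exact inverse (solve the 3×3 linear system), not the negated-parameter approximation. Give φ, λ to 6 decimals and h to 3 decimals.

φ=58.876208°, λ=84.651839°, h=1110.138 m

start: X=308564.9421, Y=3289864.2899, Z=5438963.5539 m
→ Helmert⁻¹: X=308637.5226, Y=3290333.4414, Z=5438855.5378
→ Helmert⁻¹: X=308082.0090, Y=3290330.4870, Z=5438520.2430
→ Helmert⁻¹: X=308502.1186, Y=3290682.5914, Z=5438218.0205
→ Helmert⁻¹: X=308095.4644, Y=3291088.5675, Z=5437771.5602
→ geod (Bowring, a=6378137.000): φ=58.87620800°, λ=84.65183900°, h=1110.1380 m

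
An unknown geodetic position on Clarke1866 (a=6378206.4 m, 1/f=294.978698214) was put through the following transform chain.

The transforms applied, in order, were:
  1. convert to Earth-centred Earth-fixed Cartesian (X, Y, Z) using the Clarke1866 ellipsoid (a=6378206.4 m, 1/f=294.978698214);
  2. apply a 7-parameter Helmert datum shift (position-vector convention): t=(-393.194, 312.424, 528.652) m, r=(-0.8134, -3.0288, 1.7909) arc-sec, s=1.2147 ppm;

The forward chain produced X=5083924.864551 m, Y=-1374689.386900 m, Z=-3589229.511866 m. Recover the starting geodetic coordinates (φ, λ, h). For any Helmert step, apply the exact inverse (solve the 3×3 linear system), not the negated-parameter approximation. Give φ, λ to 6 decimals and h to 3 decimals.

start: X=5083924.8646, Y=-1374689.3869, Z=-3589229.5119 m
→ Helmert⁻¹: X=5084247.2306, Y=-1375030.1284, Z=-3589833.8831
→ geod (Bowring, a=6378206.400): φ=-34.45893600°, λ=-15.13355600°, h=2621.9360 m

φ=-34.458936°, λ=-15.133556°, h=2621.936 m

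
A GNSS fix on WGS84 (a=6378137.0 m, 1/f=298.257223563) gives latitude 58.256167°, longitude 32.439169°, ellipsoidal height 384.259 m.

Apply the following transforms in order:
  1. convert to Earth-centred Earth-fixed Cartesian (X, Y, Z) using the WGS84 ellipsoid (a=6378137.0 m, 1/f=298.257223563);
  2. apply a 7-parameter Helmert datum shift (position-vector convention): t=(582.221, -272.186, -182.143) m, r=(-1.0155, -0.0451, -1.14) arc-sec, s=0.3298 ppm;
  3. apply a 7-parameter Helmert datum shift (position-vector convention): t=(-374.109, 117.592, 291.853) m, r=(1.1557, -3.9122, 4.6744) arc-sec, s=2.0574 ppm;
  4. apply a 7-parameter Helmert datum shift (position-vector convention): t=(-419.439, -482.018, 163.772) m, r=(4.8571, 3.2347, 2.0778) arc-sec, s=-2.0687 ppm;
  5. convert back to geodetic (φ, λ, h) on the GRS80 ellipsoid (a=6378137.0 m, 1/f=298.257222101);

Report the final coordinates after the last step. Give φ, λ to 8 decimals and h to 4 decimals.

start: φ=58.256167°, λ=32.439169°, h=384.259 m
→ ECEF (a=6378137.000, f=1/298.257223563): X=2839116.1734, Y=1804481.6741, Z=5401129.9396
→ Helmert 7p (PV): X=2839708.1230, Y=1804220.9831, Z=5400941.3147
→ Helmert 7p (PV): X=2839196.5296, Y=1804376.3796, Z=5401308.2492
→ Helmert 7p (PV): X=2838837.7455, Y=1803792.0402, Z=5401458.8117
→ geod (Bowring, a=6378137.000): φ=58.26233839°, λ=32.43179842°, h=345.7325 m

φ=58.26233839°, λ=32.43179842°, h=345.7325 m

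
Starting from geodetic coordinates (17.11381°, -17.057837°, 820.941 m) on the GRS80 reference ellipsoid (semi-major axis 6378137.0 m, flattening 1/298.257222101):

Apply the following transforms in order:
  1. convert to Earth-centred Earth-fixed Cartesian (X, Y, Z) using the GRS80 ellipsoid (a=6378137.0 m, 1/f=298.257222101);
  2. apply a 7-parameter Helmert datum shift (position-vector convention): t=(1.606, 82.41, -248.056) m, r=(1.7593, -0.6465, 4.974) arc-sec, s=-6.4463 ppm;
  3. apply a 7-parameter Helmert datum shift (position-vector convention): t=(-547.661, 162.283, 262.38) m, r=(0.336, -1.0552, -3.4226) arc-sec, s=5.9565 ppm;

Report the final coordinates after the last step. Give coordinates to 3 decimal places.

start: φ=17.113810°, λ=-17.057837°, h=820.941 m
→ ECEF (a=6378137.000, f=1/298.257222101): X=5830010.2339, Y=-1788850.1574, Z=1865116.3039
→ Helmert 7p (PV): X=5830011.5493, Y=-1788631.5364, Z=1864859.2403
→ Helmert 7p (PV): X=5829459.3951, Y=-1788579.6845, Z=1865159.6397

X=5829459.395 m, Y=-1788579.684 m, Z=1865159.640 m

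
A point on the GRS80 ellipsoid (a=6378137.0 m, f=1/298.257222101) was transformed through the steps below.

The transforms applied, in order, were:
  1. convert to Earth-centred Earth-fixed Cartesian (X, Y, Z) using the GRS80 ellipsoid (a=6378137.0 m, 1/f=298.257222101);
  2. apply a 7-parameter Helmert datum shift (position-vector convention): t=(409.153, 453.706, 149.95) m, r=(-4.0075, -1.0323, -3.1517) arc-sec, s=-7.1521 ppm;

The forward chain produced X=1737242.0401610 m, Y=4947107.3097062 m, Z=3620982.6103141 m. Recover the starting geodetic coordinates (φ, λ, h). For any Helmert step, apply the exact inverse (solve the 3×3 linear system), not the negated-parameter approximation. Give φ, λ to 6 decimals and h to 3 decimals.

φ=34.811700°, λ=70.653612°, h=368.960 m

start: X=1737242.0402, Y=4947107.3097, Z=3620982.6103 m
→ Helmert⁻¹: X=1736787.8470, Y=4946645.1698, Z=3620945.9728
→ geod (Bowring, a=6378137.000): φ=34.81170000°, λ=70.65361200°, h=368.9600 m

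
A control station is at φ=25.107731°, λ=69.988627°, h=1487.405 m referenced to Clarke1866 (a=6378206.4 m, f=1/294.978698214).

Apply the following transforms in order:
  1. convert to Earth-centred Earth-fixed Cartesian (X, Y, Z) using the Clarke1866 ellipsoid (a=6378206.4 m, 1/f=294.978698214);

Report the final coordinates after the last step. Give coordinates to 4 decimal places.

start: φ=25.107731°, λ=69.988627°, h=1487.405 m
→ ECEF (a=6378206.400, f=1/294.978698214): X=1978094.4549, Y=5431415.1053, Z=2690362.6410

X=1978094.4549 m, Y=5431415.1053 m, Z=2690362.6410 m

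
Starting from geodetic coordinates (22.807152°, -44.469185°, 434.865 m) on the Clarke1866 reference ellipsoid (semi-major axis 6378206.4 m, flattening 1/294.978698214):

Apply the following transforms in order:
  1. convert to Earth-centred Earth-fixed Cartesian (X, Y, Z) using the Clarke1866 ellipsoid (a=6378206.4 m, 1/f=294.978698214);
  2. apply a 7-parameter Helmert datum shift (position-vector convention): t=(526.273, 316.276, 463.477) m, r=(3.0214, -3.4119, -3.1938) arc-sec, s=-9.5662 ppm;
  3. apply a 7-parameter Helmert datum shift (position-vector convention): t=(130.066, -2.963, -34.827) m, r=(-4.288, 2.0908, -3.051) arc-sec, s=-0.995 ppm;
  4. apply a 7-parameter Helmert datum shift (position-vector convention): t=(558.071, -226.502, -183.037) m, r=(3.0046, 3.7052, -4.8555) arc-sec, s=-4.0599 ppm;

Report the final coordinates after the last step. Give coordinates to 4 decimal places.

X=4199170.5426 m, Y=-4121233.9316 m, Z=2457198.2729 m

start: φ=22.807152°, λ=-44.469185°, h=434.865 m
→ ECEF (a=6378206.400, f=1/294.978698214): X=4198210.8760, Y=-4121134.3510, Z=2457071.8506
→ Helmert 7p (PV): X=4198592.5342, Y=-4120879.6470, Z=2457520.8997
→ Helmert 7p (PV): X=4198682.3786, Y=-4120889.5249, Z=2457526.7367
→ Helmert 7p (PV): X=4199170.5426, Y=-4121233.9316, Z=2457198.2729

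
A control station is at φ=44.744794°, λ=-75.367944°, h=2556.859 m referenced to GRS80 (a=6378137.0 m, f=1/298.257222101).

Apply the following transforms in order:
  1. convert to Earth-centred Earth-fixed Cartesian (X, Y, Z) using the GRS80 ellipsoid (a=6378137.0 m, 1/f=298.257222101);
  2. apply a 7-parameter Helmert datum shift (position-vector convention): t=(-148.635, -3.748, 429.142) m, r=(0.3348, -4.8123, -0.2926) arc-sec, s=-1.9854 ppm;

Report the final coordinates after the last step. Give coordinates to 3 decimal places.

start: φ=44.744794°, λ=-75.367944°, h=2556.859 m
→ ECEF (a=6378137.000, f=1/298.257222101): X=1146705.2932, Y=-4392193.9217, Z=4469049.5580
→ Helmert 7p (PV): X=1146443.8852, Y=-4392197.8301, Z=4469489.4513

X=1146443.885 m, Y=-4392197.830 m, Z=4469489.451 m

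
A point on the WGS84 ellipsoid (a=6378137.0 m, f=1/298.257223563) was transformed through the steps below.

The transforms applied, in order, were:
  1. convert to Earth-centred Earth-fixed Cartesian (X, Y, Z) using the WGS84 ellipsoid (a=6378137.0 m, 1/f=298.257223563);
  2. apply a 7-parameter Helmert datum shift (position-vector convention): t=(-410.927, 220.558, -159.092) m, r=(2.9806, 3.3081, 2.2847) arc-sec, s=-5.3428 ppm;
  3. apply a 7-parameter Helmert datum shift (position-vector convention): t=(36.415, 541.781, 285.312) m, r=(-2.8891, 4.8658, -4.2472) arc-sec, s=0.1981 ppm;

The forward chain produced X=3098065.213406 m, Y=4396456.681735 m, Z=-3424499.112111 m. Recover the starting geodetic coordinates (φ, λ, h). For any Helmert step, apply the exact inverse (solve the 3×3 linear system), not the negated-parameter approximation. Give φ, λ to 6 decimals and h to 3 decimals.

φ=-32.661744°, λ=54.820087°, h=3862.896 m

start: X=3098065.2134, Y=4396456.6817, Z=-3424499.1121 m
→ Helmert⁻¹: X=3098018.4538, Y=4396025.7894, Z=-3424649.0892
→ Helmert⁻¹: X=3098549.5477, Y=4395744.9107, Z=-3424522.1188
→ geod (Bowring, a=6378137.000): φ=-32.66174400°, λ=54.82008700°, h=3862.8960 m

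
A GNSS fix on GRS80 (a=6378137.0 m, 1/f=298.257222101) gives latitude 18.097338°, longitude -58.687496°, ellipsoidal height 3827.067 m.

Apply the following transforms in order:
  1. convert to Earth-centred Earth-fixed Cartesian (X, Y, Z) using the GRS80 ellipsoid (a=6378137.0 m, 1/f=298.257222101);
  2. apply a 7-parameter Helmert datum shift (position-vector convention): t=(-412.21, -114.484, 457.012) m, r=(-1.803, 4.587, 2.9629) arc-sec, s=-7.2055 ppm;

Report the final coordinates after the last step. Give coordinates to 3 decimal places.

start: φ=18.097338°, λ=-58.687496°, h=3827.067 m
→ ECEF (a=6378137.000, f=1/298.257222101): X=3153681.7237, Y=-5184346.1258, Z=1969816.6226
→ Helmert 7p (PV): X=3153365.0654, Y=-5184360.7347, Z=1970234.6257

X=3153365.065 m, Y=-5184360.735 m, Z=1970234.626 m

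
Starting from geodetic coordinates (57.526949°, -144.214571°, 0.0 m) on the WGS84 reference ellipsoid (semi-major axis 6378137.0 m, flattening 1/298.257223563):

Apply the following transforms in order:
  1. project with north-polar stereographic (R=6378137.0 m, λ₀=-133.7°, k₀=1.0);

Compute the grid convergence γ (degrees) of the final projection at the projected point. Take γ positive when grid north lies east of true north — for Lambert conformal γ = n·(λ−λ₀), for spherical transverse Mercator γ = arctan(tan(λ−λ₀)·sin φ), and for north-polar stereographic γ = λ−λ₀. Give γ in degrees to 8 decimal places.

start: φ=57.526949°, λ=-144.214571°, h=0.000 m
→ into stereo (λ₀=-133.7°): φ=57.52694900°, λ−λ₀=-10.51457100°
convergence γ = -10.51457100°

-10.51457100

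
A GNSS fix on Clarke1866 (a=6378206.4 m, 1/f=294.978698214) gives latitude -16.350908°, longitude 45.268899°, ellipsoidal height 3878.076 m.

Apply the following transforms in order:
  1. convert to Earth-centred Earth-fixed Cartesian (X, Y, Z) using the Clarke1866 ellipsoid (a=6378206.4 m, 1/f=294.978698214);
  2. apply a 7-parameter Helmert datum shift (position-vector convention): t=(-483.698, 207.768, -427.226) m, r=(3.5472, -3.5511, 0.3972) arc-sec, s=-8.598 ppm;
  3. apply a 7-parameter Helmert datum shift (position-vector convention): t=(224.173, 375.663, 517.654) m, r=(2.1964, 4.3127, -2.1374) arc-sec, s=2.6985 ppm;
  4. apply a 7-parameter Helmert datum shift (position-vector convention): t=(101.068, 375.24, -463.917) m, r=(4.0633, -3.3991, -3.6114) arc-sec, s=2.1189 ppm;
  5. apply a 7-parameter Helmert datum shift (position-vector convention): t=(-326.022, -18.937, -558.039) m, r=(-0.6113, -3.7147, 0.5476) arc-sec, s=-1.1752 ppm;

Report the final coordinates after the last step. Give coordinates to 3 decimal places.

X=4310732.627 m, Y=4352635.905 m, Z=-1785601.283 m

start: φ=-16.350908°, λ=45.268899°, h=3878.076 m
→ ECEF (a=6378206.400, f=1/294.978698214): X=4311082.1444, Y=4351738.5583, Z=-1785005.3884
→ Helmert 7p (PV): X=4310583.7305, Y=4351947.9088, Z=-1785268.2095
→ Helmert 7p (PV): X=4310827.3049, Y=4352309.6577, Z=-1784799.1598
→ Helmert 7p (PV): X=4311043.1222, Y=4352653.8029, Z=-1785110.0808
→ Helmert 7p (PV): X=4310732.6270, Y=4352635.9053, Z=-1785601.2826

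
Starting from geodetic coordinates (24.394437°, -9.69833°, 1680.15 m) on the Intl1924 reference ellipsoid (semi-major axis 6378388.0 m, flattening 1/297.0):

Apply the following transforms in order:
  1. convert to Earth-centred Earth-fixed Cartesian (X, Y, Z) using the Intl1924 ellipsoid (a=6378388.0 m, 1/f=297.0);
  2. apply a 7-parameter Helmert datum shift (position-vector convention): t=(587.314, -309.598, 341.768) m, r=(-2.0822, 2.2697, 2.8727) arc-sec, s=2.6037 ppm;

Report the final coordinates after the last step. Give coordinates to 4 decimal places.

start: φ=24.394437°, λ=-9.698330°, h=1680.150 m
→ ECEF (a=6378388.000, f=1/297.0): X=5730724.5057, Y=-979398.7659, Z=2618861.8762
→ Helmert 7p (PV): X=5731369.1987, Y=-979604.6637, Z=2619157.2897

X=5731369.1987 m, Y=-979604.6637 m, Z=2619157.2897 m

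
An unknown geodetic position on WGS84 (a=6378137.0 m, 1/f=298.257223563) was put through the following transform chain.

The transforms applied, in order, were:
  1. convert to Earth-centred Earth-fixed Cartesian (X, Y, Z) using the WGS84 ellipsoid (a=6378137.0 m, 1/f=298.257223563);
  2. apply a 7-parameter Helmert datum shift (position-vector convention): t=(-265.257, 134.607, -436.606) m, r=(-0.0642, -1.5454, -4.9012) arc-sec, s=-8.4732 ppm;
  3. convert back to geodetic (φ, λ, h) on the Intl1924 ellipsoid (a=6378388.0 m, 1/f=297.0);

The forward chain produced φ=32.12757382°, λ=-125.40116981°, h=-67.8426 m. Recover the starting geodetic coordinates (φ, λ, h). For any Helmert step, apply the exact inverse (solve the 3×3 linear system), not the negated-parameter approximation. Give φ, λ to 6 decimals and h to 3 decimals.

φ=32.130611°, λ=-125.396466°, h=406.442 m

start: φ=32.127574°, λ=-125.401170°, h=-67.843 m
→ ECEF (a=6378388.000, f=1/297.0): X=-3132104.2112, Y=-4407108.2132, Z=3372434.0035
→ Helmert⁻¹: X=-3131735.4940, Y=-4407355.6291, Z=3372921.2809
→ geod (Bowring, a=6378137.000): φ=32.13061100°, λ=-125.39646600°, h=406.4420 m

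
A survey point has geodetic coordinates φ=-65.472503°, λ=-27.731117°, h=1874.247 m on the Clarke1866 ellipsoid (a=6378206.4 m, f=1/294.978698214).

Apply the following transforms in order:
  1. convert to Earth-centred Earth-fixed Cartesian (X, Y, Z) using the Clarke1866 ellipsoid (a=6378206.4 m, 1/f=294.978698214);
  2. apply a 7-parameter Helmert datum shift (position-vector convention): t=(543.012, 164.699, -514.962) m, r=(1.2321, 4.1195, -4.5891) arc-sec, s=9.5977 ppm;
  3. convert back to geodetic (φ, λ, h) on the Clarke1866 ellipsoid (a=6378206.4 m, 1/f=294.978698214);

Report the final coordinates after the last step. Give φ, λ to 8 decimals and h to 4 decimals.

φ=-65.47228973°, λ=-27.72429661°, h=2571.8588 m

start: φ=-65.472503°, λ=-27.731117°, h=1874.247 m
→ ECEF (a=6378206.400, f=1/294.978698214): X=2350943.6678, Y=-1235902.1971, Z=-5781291.6496
→ Helmert 7p (PV): X=2351366.2816, Y=-1235767.1313, Z=-5781916.4346
→ geod (Bowring, a=6378206.400): φ=-65.47228973°, λ=-27.72429661°, h=2571.8588 m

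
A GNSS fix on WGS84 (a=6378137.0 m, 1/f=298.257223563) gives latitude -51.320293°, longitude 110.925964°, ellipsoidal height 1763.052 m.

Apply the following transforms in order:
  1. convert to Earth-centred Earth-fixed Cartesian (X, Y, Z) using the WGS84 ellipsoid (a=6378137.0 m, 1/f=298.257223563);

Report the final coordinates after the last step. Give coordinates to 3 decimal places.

X=-1426994.386 m, Y=3731853.653 m, Z=-4957268.021 m

start: φ=-51.320293°, λ=110.925964°, h=1763.052 m
→ ECEF (a=6378137.000, f=1/298.257223563): X=-1426994.3864, Y=3731853.6533, Z=-4957268.0208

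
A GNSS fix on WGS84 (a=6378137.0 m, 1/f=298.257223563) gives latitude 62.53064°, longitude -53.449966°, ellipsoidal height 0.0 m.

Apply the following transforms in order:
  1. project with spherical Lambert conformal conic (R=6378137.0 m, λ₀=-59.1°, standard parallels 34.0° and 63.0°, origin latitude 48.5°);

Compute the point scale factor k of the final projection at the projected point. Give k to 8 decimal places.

start: φ=62.530640°, λ=-53.449966°, h=0.000 m
→ into lcc (λ₀=-59.1°): φ=62.53064000°, λ−λ₀=5.65003400°
scale k = 0.99764353

0.99764353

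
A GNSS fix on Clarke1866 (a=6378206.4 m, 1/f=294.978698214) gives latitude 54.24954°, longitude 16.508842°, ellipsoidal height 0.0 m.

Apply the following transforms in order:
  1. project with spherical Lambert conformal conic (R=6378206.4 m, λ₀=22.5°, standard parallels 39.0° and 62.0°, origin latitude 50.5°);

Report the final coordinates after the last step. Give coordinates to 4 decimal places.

start: φ=54.249540°, λ=16.508842°, h=0.000 m
→ lcc (R=6378206.4, λ₀=22.5°): E=-382002.5738, N=424687.4117

E=-382002.5738 m, N=424687.4117 m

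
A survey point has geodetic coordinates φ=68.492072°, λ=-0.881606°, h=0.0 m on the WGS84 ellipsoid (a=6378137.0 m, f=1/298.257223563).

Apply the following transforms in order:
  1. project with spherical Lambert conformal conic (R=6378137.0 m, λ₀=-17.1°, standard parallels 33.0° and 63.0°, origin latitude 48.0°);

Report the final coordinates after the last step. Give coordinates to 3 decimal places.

start: φ=68.492072°, λ=-0.881606°, h=0.000 m
→ lcc (R=6378137.0, λ₀=-17.1°): E=682031.8980, N=2324664.6986

E=682031.898 m, N=2324664.699 m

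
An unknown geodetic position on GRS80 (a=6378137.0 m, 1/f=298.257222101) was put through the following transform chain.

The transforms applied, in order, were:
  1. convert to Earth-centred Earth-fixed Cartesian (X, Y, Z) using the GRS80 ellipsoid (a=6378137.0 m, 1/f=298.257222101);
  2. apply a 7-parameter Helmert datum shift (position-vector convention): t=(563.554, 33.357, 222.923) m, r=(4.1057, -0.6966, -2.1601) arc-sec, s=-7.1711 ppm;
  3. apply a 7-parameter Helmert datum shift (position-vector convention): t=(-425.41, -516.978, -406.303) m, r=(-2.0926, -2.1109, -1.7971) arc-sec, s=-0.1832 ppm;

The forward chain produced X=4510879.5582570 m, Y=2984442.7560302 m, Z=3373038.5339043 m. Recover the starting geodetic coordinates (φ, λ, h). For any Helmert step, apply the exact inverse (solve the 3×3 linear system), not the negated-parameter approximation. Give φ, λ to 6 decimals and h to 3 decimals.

start: X=4510879.5583, Y=2984442.7560, Z=3373038.5339 m
→ Helmert⁻¹: X=4511314.3114, Y=2984965.3619, Z=3373429.5695
→ Helmert⁻¹: X=4510763.2355, Y=2985067.7918, Z=3373156.1848
→ geod (Bowring, a=6378137.000): φ=32.12129400°, λ=33.49521900°, h=2493.8780 m

φ=32.121294°, λ=33.495219°, h=2493.878 m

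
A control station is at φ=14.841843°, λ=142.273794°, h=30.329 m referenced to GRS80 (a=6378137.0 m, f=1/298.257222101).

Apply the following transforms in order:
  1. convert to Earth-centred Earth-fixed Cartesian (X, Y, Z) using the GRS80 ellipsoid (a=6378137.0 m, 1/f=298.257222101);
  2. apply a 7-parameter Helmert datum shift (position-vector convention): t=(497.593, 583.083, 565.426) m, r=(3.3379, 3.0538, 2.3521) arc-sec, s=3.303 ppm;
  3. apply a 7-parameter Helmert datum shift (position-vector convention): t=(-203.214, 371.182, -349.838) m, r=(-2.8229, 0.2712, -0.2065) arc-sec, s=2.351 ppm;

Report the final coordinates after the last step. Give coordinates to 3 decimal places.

start: φ=14.841843°, λ=142.273794°, h=30.329 m
→ ECEF (a=6378137.000, f=1/298.257222101): X=-4877532.0684, Y=3773349.9664, Z=1623198.2237
→ Helmert 7p (PV): X=-4877069.5828, Y=3773863.6250, Z=1623902.2872
→ Helmert 7p (PV): X=-4877278.3495, Y=3774270.7865, Z=1623511.0310

X=-4877278.349 m, Y=3774270.786 m, Z=1623511.031 m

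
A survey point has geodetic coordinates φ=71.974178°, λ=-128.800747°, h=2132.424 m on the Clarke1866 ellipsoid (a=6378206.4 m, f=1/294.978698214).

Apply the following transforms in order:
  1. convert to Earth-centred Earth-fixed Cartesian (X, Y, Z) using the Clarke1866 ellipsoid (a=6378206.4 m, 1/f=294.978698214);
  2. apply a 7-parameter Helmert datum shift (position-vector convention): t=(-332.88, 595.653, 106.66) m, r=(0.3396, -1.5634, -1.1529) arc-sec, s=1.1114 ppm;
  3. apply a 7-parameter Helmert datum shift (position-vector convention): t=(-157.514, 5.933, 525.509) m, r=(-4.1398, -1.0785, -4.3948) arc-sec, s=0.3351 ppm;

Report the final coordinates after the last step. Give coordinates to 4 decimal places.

start: φ=71.974178°, λ=-128.800747°, h=2132.424 m
→ ECEF (a=6378206.400, f=1/294.978698214): X=-1240968.6152, Y=-1543412.4681, Z=6044641.0602
→ Helmert 7p (PV): X=-1241357.3171, Y=-1542821.5462, Z=6044742.4911
→ Helmert 7p (PV): X=-1241579.7256, Y=-1542668.3611, Z=6045294.4999

X=-1241579.7256 m, Y=-1542668.3611 m, Z=6045294.4999 m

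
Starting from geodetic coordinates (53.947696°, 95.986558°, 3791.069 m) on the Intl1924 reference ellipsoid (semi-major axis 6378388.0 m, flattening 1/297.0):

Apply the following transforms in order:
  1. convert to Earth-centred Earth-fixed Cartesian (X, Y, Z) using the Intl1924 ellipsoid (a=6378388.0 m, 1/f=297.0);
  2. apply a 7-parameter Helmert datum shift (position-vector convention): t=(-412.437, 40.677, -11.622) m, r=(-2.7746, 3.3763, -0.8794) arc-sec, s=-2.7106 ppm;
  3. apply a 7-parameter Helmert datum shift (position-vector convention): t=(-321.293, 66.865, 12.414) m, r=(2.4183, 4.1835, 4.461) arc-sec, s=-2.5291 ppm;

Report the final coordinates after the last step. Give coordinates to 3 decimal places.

X=-393210.523 m, Y=3743898.207 m, Z=5136470.079 m

start: φ=53.947696°, λ=95.986558°, h=3791.069 m
→ ECEF (a=6378388.000, f=1/297.0): X=-392602.0962, Y=3743808.2323, Z=5136488.2707
→ Helmert 7p (PV): X=-392913.4297, Y=3743909.5292, Z=5136418.7919
→ Helmert 7p (PV): X=-393210.5228, Y=3743898.2073, Z=5136470.0790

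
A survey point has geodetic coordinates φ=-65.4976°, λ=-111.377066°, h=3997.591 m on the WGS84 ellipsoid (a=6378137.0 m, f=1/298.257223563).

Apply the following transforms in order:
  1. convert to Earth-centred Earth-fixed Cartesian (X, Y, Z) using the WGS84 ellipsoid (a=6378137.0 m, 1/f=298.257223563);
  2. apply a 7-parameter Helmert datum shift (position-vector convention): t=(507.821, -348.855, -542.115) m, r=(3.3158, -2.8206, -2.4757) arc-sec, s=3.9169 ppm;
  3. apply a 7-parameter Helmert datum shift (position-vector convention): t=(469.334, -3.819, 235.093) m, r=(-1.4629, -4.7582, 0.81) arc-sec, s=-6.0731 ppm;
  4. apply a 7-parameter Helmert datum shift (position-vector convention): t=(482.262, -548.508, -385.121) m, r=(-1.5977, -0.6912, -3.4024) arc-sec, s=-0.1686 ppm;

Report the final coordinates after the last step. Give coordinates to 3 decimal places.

start: φ=-65.497600°, λ=-111.377066°, h=3997.591 m
→ ECEF (a=6378137.000, f=1/298.257223563): X=-967478.7843, Y=-2471626.6079, Z=-5784575.8889
→ Helmert 7p (PV): X=-966925.3163, Y=-2471880.5418, Z=-5785193.6241
→ Helmert 7p (PV): X=-966306.9487, Y=-2471914.1762, Z=-5784928.1711
→ Helmert 7p (PV): X=-965845.9133, Y=-2472491.1372, Z=-5785296.4077

X=-965845.913 m, Y=-2472491.137 m, Z=-5785296.408 m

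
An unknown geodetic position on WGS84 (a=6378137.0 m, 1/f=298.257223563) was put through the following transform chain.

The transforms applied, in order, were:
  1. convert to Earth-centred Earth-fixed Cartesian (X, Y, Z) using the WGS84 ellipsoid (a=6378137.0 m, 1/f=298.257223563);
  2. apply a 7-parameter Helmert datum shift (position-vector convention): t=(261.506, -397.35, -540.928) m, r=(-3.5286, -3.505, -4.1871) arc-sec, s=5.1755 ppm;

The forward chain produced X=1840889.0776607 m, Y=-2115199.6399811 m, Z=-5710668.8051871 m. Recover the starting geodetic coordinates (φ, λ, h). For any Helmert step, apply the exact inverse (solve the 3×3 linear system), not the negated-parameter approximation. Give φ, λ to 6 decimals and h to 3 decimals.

φ=-64.002674°, λ=-48.964196°, h=356.217 m

start: X=1840889.0777, Y=-2115199.6400, Z=-5710668.8052 m
→ Helmert⁻¹: X=1840563.9410, Y=-2114656.2975, Z=-5710165.7765
→ geod (Bowring, a=6378137.000): φ=-64.00267400°, λ=-48.96419600°, h=356.2170 m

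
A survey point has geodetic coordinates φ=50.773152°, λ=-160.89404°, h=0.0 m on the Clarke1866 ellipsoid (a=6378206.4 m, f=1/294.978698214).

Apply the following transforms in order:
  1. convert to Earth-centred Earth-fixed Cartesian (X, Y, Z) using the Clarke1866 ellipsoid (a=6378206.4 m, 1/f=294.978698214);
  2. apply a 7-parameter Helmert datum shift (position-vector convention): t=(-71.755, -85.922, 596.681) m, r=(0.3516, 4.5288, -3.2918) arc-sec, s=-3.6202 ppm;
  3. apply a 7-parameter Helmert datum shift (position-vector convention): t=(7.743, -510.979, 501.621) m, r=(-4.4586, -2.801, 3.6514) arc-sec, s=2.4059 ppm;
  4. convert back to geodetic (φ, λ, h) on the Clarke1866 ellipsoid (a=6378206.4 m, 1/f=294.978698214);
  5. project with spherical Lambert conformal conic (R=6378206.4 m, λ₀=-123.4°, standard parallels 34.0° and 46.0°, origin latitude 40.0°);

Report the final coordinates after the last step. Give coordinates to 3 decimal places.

E=-2595050.234 m, N=1755443.919 m

start: φ=50.773152°, λ=-160.894040°, h=0.000 m
→ ECEF (a=6378206.400, f=1/294.978698214): X=-3819105.5246, Y=-1322928.7833, Z=4917420.1417
→ Helmert 7p (PV): X=-3819076.5987, Y=-1322957.3491, Z=4918080.6185
→ Helmert 7p (PV): X=-3819121.4102, Y=-1323432.8093, Z=4918570.8071
→ geod (Bowring, a=6378206.400): φ=50.77843885°, λ=-160.88736252°, h=1005.2274 m
→ lcc (R=6378206.4, λ₀=-123.4°): E=-2595050.2343, N=1755443.9189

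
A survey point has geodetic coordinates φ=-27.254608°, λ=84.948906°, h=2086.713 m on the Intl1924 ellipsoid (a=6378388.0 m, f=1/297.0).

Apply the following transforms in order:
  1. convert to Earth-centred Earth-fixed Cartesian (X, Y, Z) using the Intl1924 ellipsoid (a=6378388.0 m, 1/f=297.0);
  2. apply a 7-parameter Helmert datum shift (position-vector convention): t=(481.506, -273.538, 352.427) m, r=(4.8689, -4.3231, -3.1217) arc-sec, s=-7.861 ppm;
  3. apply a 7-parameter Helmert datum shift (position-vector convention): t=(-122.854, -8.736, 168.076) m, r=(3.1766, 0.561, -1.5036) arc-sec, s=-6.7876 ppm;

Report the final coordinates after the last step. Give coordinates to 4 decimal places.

X=500279.6087 m, Y=5653811.9419 m, Z=-2903527.1847 m

start: φ=-27.254608°, λ=84.948906°, h=2086.713 m
→ ECEF (a=6378388.000, f=1/297.0): X=499748.5236, Y=5654074.9732, Z=-2904319.8771
→ Helmert 7p (PV): X=500372.5427, Y=5653817.9814, Z=-2903800.6812
→ Helmert 7p (PV): X=500279.6087, Y=5653811.9419, Z=-2903527.1847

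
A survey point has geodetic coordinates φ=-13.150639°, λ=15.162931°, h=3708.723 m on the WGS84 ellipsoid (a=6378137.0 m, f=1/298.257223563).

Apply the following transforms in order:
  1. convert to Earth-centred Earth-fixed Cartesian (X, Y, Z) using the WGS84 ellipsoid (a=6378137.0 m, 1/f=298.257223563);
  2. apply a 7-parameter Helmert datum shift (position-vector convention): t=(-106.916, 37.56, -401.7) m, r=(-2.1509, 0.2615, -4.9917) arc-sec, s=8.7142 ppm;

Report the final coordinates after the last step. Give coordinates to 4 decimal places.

start: φ=-13.150639°, λ=15.162931°, h=3708.723 m
→ ECEF (a=6378137.000, f=1/298.257223563): X=5999170.9027, Y=1625771.5615, Z=-1442482.2715
→ Helmert 7p (PV): X=5999153.7806, Y=1625663.0628, Z=-1442921.1008

X=5999153.7806 m, Y=1625663.0628 m, Z=-1442921.1008 m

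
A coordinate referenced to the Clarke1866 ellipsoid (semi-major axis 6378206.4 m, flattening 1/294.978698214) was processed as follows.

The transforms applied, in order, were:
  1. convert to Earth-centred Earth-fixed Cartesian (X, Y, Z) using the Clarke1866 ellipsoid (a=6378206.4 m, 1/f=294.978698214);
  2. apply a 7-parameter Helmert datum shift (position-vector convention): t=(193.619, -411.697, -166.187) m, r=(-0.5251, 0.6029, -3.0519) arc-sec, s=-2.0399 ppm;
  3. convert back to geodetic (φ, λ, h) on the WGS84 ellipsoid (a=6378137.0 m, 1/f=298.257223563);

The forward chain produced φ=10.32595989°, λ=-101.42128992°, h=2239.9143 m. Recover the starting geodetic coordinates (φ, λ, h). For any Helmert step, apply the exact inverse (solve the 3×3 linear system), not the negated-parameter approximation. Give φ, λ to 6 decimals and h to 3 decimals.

φ=10.328608°, λ=-101.422943°, h=1861.636 m

start: φ=10.325960°, λ=-101.421290°, h=2239.914 m
→ ECEF (a=6378137.000, f=1/298.257223563): X=-1243122.9685, Y=-6153401.3480, Z=1136138.3568
→ Helmert⁻¹: X=-1243231.4048, Y=-6153023.4901, Z=1136287.5637
→ geod (Bowring, a=6378206.400): φ=10.32860800°, λ=-101.42294300°, h=1861.6360 m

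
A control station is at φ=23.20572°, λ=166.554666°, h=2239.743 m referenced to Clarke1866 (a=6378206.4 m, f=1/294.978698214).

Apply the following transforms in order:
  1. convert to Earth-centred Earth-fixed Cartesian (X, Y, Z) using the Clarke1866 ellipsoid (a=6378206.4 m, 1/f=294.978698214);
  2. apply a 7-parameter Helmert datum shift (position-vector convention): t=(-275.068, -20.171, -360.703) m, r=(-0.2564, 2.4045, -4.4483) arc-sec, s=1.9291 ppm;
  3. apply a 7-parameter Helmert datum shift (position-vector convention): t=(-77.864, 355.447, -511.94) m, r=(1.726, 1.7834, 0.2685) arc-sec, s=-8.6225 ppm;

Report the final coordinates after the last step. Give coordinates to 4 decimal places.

start: φ=23.205720°, λ=166.554666°, h=2239.743 m
→ ECEF (a=6378206.400, f=1/294.978698214): X=-5706514.9088, Y=1364255.9249, Z=2498412.1085
→ Helmert 7p (PV): X=-5706742.4388, Y=1364364.5581, Z=2498121.0522
→ Helmert 7p (PV): X=-5706751.2734, Y=1364679.9085, Z=2497648.3300

X=-5706751.2734 m, Y=1364679.9085 m, Z=2497648.3300 m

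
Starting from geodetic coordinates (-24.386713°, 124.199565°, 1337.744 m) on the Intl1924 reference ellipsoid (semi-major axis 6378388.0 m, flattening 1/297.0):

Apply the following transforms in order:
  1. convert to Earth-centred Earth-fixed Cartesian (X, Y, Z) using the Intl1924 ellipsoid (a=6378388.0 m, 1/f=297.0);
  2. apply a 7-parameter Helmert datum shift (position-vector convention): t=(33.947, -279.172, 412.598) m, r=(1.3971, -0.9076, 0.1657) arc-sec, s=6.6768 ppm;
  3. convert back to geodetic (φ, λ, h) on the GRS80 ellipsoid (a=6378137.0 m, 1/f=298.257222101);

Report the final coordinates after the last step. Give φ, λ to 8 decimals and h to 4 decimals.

start: φ=-24.386713°, λ=124.199565°, h=1337.744 m
→ ECEF (a=6378388.000, f=1/297.0): X=-3267834.6716, Y=4808551.2277, Z=-2617941.0939
→ Helmert 7p (PV): X=-3267814.8867, Y=4808319.2686, Z=-2617527.7844
→ geod (Bowring, a=6378137.000): φ=-24.38345267°, λ=124.20068866°, h=1217.7080 m

φ=-24.38345267°, λ=124.20068866°, h=1217.7080 m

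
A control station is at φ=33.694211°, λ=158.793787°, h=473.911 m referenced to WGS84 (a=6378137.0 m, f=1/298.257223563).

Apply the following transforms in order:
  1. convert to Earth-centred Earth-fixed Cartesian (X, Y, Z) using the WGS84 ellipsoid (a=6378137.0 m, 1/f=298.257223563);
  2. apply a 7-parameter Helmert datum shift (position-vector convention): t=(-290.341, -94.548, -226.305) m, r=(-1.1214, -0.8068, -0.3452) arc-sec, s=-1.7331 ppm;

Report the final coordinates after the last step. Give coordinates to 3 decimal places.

start: φ=33.694211°, λ=158.793787°, h=473.911 m
→ ECEF (a=6378137.000, f=1/298.257223563): X=-4952803.0627, Y=1921683.5974, Z=3518539.6937
→ Helmert 7p (PV): X=-4953095.3666, Y=1921613.1370, Z=3518277.4704

X=-4953095.367 m, Y=1921613.137 m, Z=3518277.470 m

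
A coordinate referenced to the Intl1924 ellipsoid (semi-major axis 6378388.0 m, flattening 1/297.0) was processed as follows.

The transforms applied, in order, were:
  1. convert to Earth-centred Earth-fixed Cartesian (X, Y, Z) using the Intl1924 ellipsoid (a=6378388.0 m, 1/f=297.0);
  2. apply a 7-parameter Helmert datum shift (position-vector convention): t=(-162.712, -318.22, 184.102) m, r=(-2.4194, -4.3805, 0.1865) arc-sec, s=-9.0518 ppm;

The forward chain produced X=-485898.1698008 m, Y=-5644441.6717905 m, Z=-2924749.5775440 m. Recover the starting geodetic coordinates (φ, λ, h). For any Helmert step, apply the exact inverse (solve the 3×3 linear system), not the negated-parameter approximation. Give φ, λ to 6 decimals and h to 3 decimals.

start: X=-485898.1698, Y=-5644441.6718, Z=-2924749.5775 m
→ Helmert⁻¹: X=-485807.0773, Y=-5644139.7933, Z=-2925016.0419
→ geod (Bowring, a=6378388.000): φ=-27.46649500°, λ=-94.91948500°, h=1732.0700 m

φ=-27.466495°, λ=-94.919485°, h=1732.070 m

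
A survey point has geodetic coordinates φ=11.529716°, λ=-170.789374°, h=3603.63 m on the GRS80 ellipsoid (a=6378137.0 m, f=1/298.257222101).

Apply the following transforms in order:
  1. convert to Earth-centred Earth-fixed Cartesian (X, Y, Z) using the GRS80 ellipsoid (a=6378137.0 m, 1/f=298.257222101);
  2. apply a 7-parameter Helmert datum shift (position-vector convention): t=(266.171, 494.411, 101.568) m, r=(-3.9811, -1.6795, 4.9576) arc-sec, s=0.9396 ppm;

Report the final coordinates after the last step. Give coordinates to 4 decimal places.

X=-6172893.5553 m, Y=-1000640.3710 m, Z=1267264.6038 m

start: φ=11.529716°, λ=-170.789374°, h=3603.630 m
→ ECEF (a=6378137.000, f=1/298.257222101): X=-6173167.6673, Y=-1001009.9264, Z=1267192.7895
→ Helmert 7p (PV): X=-6172893.5553, Y=-1000640.3710, Z=1267264.6038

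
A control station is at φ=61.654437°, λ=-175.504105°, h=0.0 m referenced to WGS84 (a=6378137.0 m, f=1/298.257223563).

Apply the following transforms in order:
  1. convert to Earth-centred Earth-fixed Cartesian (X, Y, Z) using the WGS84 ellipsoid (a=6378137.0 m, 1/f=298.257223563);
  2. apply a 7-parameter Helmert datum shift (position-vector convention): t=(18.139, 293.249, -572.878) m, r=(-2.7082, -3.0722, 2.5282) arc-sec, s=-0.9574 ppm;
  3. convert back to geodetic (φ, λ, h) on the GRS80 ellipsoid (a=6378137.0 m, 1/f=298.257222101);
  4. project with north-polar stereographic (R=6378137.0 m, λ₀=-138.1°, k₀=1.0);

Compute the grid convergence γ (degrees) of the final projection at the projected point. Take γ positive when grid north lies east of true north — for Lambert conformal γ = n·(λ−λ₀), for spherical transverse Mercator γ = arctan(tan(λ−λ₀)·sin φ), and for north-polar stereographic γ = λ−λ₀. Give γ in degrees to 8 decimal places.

start: φ=61.654437°, λ=-175.504105°, h=0.000 m
→ ECEF (a=6378137.000, f=1/298.257223563): X=-3026803.9554, Y=-237996.4379, Z=5590333.2213
→ Helmert 7p (PV): X=-3026863.2663, Y=-237666.6612, Z=5589713.0334
→ geod (Bowring, a=6378137.000): φ=61.65153150°, λ=-175.51039681°, h=-530.0105 m
→ into stereo (λ₀=-138.1°): φ=61.65153150°, λ−λ₀=-37.41039681°
convergence γ = -37.41039681°

-37.41039681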